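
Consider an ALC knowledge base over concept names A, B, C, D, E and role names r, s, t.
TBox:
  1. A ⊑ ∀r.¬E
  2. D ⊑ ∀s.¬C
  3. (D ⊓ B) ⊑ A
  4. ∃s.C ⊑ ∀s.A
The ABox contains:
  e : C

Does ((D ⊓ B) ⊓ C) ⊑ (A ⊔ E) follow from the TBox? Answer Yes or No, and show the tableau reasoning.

Yes

1. ((D ⊓ B) ⊓ C) ⊑ (A ⊔ E)  ⇔  (((D ⊓ B) ⊓ C) ⊓ (¬A ⊓ ¬E)) unsat w.r.t. T
   all branches close; clash {A, ¬A} at x₀
2. Hence ((D ⊓ B) ⊓ C) ⊑ (A ⊔ E): entailed.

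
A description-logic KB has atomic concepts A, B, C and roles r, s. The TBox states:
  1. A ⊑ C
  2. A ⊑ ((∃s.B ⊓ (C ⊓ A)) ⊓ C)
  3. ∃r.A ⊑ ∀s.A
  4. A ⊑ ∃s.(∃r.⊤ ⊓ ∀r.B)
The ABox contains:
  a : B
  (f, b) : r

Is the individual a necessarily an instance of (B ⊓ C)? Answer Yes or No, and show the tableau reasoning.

1. a : (B ⊓ C)?  L(a) = {B} ∪ {(¬B ⊔ ¬C)}
   open: L(a) ⊇ {B, ¬A, ¬C, ∀r.¬A} — a ∉ (B ⊓ C) possible
2. Hence a : (B ⊓ C): not entailed.

No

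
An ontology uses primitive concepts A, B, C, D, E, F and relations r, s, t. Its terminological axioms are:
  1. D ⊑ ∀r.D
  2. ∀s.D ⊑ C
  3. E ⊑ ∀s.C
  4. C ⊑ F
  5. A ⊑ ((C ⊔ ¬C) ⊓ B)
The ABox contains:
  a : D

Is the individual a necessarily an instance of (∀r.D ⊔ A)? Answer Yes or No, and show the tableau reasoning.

1. a : (∀r.D ⊔ A)?  L(a) = {D} ∪ {(∃r.¬D ⊓ ¬A)}
   clash {D, ¬D} at an ∃-successor — a ∈ (∀r.D ⊔ A)
2. Hence a : (∀r.D ⊔ A): entailed.

Yes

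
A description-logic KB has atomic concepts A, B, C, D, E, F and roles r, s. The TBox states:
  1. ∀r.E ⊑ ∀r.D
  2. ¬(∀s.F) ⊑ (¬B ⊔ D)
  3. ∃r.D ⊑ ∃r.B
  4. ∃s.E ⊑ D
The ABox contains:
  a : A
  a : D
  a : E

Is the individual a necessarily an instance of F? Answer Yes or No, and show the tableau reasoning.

No

1. a : F?  L(a) = {A, D, E} ∪ {¬F}
   open: L(a) ⊇ {A, D, E, ¬F, ∀r.¬D, …} (+ ∃-successors) — a ∉ F possible
2. Hence a : F: not entailed.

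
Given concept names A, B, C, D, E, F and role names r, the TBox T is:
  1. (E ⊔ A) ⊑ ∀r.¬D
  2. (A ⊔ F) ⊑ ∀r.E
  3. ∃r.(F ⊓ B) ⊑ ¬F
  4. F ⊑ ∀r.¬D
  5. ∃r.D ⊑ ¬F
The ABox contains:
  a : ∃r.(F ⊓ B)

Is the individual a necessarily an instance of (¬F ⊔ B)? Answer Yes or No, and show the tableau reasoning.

Yes

1. a : (¬F ⊔ B)?  L(a) = {∃r.(F ⊓ B)} ∪ {(F ⊓ ¬B)}
   clash {F, ¬F} at a — a ∈ (¬F ⊔ B)
2. Hence a : (¬F ⊔ B): entailed.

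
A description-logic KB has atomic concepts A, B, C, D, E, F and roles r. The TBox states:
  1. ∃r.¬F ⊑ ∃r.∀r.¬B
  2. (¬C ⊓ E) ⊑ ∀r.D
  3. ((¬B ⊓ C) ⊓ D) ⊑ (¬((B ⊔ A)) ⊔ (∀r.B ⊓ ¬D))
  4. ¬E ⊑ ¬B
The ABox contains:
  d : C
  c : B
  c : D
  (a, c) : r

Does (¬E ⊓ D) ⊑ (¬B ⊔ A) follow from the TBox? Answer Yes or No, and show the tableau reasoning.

Yes

1. (¬E ⊓ D) ⊑ (¬B ⊔ A)  ⇔  ((¬E ⊓ D) ⊓ (B ⊓ ¬A)) unsat w.r.t. T
   all branches close; clash {B, ¬B} at x₀
2. Hence (¬E ⊓ D) ⊑ (¬B ⊔ A): entailed.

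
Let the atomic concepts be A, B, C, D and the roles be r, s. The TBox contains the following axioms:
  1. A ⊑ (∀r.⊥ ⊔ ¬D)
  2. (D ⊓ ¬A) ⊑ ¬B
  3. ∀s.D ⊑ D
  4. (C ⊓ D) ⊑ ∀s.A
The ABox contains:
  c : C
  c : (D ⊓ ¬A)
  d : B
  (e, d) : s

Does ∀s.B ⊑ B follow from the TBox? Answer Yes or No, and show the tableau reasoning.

No

1. ∀s.B ⊑ B  ⇔  (∀s.B ⊓ ¬B) unsat w.r.t. T
   open: L(x₀) ⊇ {¬A, ¬B, ¬C, ∀s.B, ∃s.¬D} (+ ∃-successors)
2. Hence ∀s.B ⊑ B: not entailed.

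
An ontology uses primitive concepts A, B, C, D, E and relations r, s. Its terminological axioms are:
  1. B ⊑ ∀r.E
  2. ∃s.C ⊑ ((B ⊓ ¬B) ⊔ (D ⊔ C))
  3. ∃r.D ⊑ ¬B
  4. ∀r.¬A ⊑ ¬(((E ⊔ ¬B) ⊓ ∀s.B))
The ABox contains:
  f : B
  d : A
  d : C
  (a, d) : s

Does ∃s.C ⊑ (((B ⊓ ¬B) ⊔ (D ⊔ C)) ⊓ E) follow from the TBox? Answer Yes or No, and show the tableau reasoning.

1. ∃s.C ⊑ (((B ⊓ ¬B) ⊔ (D ⊔ C)) ⊓ E)  ⇔  (∃s.C ⊓ (((¬B ⊔ B) ⊓ (¬D ⊓ ¬C)) ⊔ ¬E)) unsat w.r.t. T
   apply at x₀: ∃s.C⊑((B ⊓ ¬B) ⊔ (D ⊔ C))
   open: L(x₀) ⊇ {D, ¬B, ¬E, ∃r.A, ∃s.C} (+ ∃-successors)
2. Hence ∃s.C ⊑ (((B ⊓ ¬B) ⊔ (D ⊔ C)) ⊓ E): not entailed.

No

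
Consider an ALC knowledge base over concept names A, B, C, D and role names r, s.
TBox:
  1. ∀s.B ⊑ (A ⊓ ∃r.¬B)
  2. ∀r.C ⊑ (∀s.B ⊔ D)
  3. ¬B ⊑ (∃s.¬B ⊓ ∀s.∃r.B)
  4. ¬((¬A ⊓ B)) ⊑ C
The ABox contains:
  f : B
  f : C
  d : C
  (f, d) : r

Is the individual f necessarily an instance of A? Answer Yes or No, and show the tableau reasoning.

1. f : A?  L(f) = {B, C} ∪ {¬A}
   open: L(f) ⊇ {B, C, ¬A, ∃r.¬C, ∃s.¬B} (+ ∃-successors) — f ∉ A possible
2. Hence f : A: not entailed.

No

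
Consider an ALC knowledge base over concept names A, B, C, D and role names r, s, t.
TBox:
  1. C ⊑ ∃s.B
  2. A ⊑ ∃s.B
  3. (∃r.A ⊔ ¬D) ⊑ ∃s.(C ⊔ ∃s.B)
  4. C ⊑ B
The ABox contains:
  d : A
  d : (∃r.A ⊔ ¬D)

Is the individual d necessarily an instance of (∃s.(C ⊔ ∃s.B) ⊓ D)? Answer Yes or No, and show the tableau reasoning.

1. d : (∃s.(C ⊔ ∃s.B) ⊓ D)?  L(d) = {A, (∃r.A ⊔ ¬D)} ∪ {(∀s.(¬C ⊓ ∀s.¬B) ⊔ ¬D)}
   apply at d: A⊑∃s.B; (∃r.A ⊔ ¬D)⊑∃s.(C ⊔ ∃s.B)
   open: L(d) ⊇ {A, ¬C, ¬D, ∃r.A, ∃s.(C ⊔ ∃s.B), …} (+ ∃-successors) — d ∉ (∃s.(C ⊔ ∃s.B) ⊓ D) possible
2. Hence d : (∃s.(C ⊔ ∃s.B) ⊓ D): not entailed.

No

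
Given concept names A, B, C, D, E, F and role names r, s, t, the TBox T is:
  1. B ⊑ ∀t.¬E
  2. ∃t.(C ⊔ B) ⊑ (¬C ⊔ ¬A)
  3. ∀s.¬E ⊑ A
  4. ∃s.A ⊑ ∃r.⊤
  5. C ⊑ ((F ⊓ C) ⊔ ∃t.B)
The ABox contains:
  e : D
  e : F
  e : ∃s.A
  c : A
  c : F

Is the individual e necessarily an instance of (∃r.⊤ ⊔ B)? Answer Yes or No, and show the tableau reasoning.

1. e : (∃r.⊤ ⊔ B)?  L(e) = {D, F, ∃s.A} ∪ {(∀r.⊥ ⊓ ¬B)}
   clash {A, ¬A} at e — e ∈ (∃r.⊤ ⊔ B)
2. Hence e : (∃r.⊤ ⊔ B): entailed.

Yes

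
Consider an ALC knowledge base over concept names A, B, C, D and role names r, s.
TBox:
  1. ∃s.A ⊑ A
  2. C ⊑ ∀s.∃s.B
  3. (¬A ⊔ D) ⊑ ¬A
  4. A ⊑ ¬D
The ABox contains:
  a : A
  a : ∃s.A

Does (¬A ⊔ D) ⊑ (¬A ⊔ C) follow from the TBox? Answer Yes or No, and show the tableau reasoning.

1. (¬A ⊔ D) ⊑ (¬A ⊔ C)  ⇔  ((¬A ⊔ D) ⊓ (A ⊓ ¬C)) unsat w.r.t. T
   all branches close; clash {D, ¬D} at x₀
2. Hence (¬A ⊔ D) ⊑ (¬A ⊔ C): entailed.

Yes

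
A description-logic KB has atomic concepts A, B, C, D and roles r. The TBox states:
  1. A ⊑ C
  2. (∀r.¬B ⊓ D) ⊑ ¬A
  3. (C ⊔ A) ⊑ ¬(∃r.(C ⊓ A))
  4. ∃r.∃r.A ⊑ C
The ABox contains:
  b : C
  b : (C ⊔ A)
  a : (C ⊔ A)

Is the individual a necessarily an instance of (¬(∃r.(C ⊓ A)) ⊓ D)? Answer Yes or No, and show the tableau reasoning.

No

1. a : (¬(∃r.(C ⊓ A)) ⊓ D)?  L(a) = {(C ⊔ A)} ∪ {(∃r.(C ⊓ A) ⊔ ¬D)}
   apply at a: (C ⊔ A)⊑¬(∃r.(C ⊓ A))
   open: L(a) ⊇ {C, ¬D, ∀r.(¬C ⊔ ¬A), ∃r.B} (+ ∃-successors) — a ∉ (¬(∃r.(C ⊓ A)) ⊓ D) possible
2. Hence a : (¬(∃r.(C ⊓ A)) ⊓ D): not entailed.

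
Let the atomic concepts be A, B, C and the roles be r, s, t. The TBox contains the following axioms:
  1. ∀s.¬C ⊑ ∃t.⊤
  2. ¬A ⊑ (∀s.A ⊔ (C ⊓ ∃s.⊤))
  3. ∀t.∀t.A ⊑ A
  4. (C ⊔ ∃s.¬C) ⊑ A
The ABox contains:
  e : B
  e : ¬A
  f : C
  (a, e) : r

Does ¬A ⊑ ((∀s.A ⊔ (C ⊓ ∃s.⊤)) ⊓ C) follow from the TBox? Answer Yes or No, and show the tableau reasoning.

1. ¬A ⊑ ((∀s.A ⊔ (C ⊓ ∃s.⊤)) ⊓ C)  ⇔  (¬A ⊓ ((∃s.¬A ⊓ (¬C ⊔ ∀s.⊥)) ⊔ ¬C)) unsat w.r.t. T
   apply at x₀: ¬A⊑(∀s.A ⊔ (C ⊓ ∃s.⊤))
   open: L(x₀) ⊇ {¬A, ¬C, ∀s.A, ∀s.C, ∃s.C, …} (+ ∃-successors)
2. Hence ¬A ⊑ ((∀s.A ⊔ (C ⊓ ∃s.⊤)) ⊓ C): not entailed.

No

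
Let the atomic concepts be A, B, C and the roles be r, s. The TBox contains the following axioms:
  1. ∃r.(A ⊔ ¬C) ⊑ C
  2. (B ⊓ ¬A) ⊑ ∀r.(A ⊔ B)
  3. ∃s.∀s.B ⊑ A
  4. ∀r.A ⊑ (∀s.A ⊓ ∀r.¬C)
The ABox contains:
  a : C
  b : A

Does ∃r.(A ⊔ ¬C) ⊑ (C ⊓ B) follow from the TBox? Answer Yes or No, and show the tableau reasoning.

No

1. ∃r.(A ⊔ ¬C) ⊑ (C ⊓ B)  ⇔  (∃r.(A ⊔ ¬C) ⊓ (¬C ⊔ ¬B)) unsat w.r.t. T
   apply at x₀: ∃r.(A ⊔ ¬C)⊑C
   open: L(x₀) ⊇ {C, ¬B, ∀s.∃s.¬B, ∃r.(A ⊔ ¬C), ∃r.¬A} (+ ∃-successors)
2. Hence ∃r.(A ⊔ ¬C) ⊑ (C ⊓ B): not entailed.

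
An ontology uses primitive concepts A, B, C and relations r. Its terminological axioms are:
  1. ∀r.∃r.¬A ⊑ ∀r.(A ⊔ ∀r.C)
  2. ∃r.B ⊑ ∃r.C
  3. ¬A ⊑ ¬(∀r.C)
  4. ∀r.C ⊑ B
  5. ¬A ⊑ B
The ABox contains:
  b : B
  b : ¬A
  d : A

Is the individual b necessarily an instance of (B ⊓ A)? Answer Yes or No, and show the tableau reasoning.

No

1. b : (B ⊓ A)?  L(b) = {B, ¬A} ∪ {(¬B ⊔ ¬A)}
   apply at b: ¬A⊑¬(∀r.C)
   open: L(b) ⊇ {B, ¬A, ∀r.¬B, ∃r.¬C, ∃r.∀r.A} (+ ∃-successors) — b ∉ (B ⊓ A) possible
2. Hence b : (B ⊓ A): not entailed.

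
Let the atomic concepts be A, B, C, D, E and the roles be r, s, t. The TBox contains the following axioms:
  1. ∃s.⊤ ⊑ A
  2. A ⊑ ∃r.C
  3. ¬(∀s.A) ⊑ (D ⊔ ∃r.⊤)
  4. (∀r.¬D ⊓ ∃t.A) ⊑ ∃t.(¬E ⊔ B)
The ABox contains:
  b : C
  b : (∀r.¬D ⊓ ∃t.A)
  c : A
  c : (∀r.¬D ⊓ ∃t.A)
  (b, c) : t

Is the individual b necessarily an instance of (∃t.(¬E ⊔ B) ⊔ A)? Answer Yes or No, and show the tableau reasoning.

Yes

1. b : (∃t.(¬E ⊔ B) ⊔ A)?  L(b) = {C, (∀r.¬D ⊓ ∃t.A)} ∪ {(∀t.(E ⊓ ¬B) ⊓ ¬A)}
   clash {A, ¬A} at b — b ∈ (∃t.(¬E ⊔ B) ⊔ A)
2. Hence b : (∃t.(¬E ⊔ B) ⊔ A): entailed.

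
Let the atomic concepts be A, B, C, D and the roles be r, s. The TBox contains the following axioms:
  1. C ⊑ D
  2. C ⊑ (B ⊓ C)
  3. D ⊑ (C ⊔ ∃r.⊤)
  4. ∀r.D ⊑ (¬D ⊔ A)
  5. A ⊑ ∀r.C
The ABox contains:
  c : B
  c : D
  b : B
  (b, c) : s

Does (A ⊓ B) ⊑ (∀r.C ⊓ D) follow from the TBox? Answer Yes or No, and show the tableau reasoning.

No

1. (A ⊓ B) ⊑ (∀r.C ⊓ D)  ⇔  ((A ⊓ B) ⊓ (∃r.¬C ⊔ ¬D)) unsat w.r.t. T
   apply at x₀: A⊑∀r.C
   open: L(x₀) ⊇ {A, B, ¬C, ¬D, ∀r.C}
2. Hence (A ⊓ B) ⊑ (∀r.C ⊓ D): not entailed.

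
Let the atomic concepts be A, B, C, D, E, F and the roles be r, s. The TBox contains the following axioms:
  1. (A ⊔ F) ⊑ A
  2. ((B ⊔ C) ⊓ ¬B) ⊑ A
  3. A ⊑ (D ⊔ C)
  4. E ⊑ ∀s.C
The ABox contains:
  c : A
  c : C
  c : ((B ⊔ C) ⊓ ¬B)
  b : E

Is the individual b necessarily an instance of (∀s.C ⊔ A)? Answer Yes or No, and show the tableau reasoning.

1. b : (∀s.C ⊔ A)?  L(b) = {E} ∪ {(∃s.¬C ⊓ ¬A)}
   clash {A, ¬A} at b — b ∈ (∀s.C ⊔ A)
2. Hence b : (∀s.C ⊔ A): entailed.

Yes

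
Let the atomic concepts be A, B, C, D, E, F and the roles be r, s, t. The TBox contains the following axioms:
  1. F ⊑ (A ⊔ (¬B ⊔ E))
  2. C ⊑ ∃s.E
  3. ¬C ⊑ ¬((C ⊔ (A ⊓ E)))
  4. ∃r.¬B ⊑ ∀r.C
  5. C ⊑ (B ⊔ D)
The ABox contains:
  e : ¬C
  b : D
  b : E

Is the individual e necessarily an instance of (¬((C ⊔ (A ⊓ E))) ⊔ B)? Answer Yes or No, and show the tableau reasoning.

1. e : (¬((C ⊔ (A ⊓ E))) ⊔ B)?  L(e) = {¬C} ∪ {((C ⊔ (A ⊓ E)) ⊓ ¬B)}
   clash {E, ¬E} at e — e ∈ (¬((C ⊔ (A ⊓ E))) ⊔ B)
2. Hence e : (¬((C ⊔ (A ⊓ E))) ⊔ B): entailed.

Yes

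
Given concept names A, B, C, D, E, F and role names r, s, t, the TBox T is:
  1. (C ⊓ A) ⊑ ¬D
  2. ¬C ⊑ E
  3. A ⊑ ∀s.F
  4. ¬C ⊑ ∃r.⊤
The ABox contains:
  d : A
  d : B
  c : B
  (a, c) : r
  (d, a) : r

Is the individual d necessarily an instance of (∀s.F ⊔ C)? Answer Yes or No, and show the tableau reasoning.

1. d : (∀s.F ⊔ C)?  L(d) = {A, B} ∪ {(∃s.¬F ⊓ ¬C)}
   clash {F, ¬F} at an ∃-successor — d ∈ (∀s.F ⊔ C)
2. Hence d : (∀s.F ⊔ C): entailed.

Yes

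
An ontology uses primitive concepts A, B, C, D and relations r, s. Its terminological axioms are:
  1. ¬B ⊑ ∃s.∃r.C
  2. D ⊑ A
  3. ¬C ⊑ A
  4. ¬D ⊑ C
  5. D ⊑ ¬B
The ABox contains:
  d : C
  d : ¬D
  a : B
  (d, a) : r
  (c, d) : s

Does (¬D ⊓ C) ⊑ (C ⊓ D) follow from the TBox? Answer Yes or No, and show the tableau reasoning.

No

1. (¬D ⊓ C) ⊑ (C ⊓ D)  ⇔  ((¬D ⊓ C) ⊓ (¬C ⊔ ¬D)) unsat w.r.t. T
   open: L(x₀) ⊇ {B, C, ¬D}
2. Hence (¬D ⊓ C) ⊑ (C ⊓ D): not entailed.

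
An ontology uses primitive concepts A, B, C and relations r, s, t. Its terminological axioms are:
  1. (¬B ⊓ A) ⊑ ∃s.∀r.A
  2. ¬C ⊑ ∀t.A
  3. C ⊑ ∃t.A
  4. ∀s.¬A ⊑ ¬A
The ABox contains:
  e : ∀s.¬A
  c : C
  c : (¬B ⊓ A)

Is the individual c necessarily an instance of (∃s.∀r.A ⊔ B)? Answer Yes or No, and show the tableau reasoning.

Yes

1. c : (∃s.∀r.A ⊔ B)?  L(c) = {C, (¬B ⊓ A)} ∪ {(∀s.∃r.¬A ⊓ ¬B)}
   clash {A, ¬A} at c — c ∈ (∃s.∀r.A ⊔ B)
2. Hence c : (∃s.∀r.A ⊔ B): entailed.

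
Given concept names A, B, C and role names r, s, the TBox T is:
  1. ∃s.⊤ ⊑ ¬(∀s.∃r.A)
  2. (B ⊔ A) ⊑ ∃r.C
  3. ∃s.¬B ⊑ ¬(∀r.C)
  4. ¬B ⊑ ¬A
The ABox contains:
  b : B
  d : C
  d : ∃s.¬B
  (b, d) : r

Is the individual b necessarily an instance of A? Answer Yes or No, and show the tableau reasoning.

1. b : A?  L(b) = {B} ∪ {¬A}
   open: L(b) ⊇ {B, ¬A, ∀s.B, ∀s.⊥, ∃r.C} (+ ∃-successors) — b ∉ A possible
2. Hence b : A: not entailed.

No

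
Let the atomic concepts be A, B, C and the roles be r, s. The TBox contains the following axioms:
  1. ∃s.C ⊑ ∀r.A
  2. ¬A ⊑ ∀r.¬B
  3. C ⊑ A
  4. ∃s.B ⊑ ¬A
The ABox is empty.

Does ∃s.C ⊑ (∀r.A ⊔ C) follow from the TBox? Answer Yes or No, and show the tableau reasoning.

Yes

1. ∃s.C ⊑ (∀r.A ⊔ C)  ⇔  (∃s.C ⊓ (∃r.¬A ⊓ ¬C)) unsat w.r.t. T
   all branches close; clash {A, ¬A} at an ∃-successor
2. Hence ∃s.C ⊑ (∀r.A ⊔ C): entailed.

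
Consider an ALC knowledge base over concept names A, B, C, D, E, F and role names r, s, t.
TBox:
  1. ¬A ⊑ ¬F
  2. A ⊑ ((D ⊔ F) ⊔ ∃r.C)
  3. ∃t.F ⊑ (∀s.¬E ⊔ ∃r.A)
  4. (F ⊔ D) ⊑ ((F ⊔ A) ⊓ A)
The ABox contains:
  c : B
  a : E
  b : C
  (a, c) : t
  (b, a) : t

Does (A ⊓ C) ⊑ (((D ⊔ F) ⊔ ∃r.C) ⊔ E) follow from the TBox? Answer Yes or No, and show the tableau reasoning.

Yes

1. (A ⊓ C) ⊑ (((D ⊔ F) ⊔ ∃r.C) ⊔ E)  ⇔  ((A ⊓ C) ⊓ (((¬D ⊓ ¬F) ⊓ ∀r.¬C) ⊓ ¬E)) unsat w.r.t. T
   all branches close; clash {C, ¬C} at an ∃-successor
2. Hence (A ⊓ C) ⊑ (((D ⊔ F) ⊔ ∃r.C) ⊔ E): entailed.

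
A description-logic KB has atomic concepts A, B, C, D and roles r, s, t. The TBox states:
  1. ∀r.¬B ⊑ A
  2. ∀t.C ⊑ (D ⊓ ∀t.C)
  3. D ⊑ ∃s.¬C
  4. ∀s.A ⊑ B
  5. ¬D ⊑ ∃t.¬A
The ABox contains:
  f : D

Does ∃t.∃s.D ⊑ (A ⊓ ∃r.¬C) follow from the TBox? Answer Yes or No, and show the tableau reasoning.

No

1. ∃t.∃s.D ⊑ (A ⊓ ∃r.¬C)  ⇔  (∃t.∃s.D ⊓ (¬A ⊔ ∀r.C)) unsat w.r.t. T
   open: L(x₀) ⊇ {D, ¬A, ∃r.B, ∃s.¬A, ∃s.¬C, …} (+ ∃-successors)
2. Hence ∃t.∃s.D ⊑ (A ⊓ ∃r.¬C): not entailed.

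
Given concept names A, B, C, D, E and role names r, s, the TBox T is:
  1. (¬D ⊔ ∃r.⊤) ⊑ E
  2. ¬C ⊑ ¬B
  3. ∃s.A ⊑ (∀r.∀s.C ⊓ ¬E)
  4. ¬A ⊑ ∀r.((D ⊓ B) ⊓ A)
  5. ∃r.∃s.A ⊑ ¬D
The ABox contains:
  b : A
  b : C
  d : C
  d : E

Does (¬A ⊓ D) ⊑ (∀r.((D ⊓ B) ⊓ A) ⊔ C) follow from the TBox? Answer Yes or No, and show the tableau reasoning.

Yes

1. (¬A ⊓ D) ⊑ (∀r.((D ⊓ B) ⊓ A) ⊔ C)  ⇔  ((¬A ⊓ D) ⊓ (∃r.((¬D ⊔ ¬B) ⊔ ¬A) ⊓ ¬C)) unsat w.r.t. T
   all branches close; clash {D, ¬D} at x₀
2. Hence (¬A ⊓ D) ⊑ (∀r.((D ⊓ B) ⊓ A) ⊔ C): entailed.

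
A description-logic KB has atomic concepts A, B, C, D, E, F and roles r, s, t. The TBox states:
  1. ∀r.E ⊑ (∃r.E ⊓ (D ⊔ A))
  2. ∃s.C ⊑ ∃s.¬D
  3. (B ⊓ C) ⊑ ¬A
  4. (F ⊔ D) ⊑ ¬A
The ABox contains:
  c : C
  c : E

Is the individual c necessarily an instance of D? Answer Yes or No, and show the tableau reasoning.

No

1. c : D?  L(c) = {C, E} ∪ {¬D}
   open: L(c) ⊇ {C, E, ¬B, ¬D, ¬F, …} (+ ∃-successors) — c ∉ D possible
2. Hence c : D: not entailed.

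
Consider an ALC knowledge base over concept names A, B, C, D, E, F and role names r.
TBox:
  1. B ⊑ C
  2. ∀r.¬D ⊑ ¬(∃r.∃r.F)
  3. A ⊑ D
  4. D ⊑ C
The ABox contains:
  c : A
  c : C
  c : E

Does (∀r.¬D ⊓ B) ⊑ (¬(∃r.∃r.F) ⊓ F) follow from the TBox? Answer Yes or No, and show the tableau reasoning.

1. (∀r.¬D ⊓ B) ⊑ (¬(∃r.∃r.F) ⊓ F)  ⇔  ((∀r.¬D ⊓ B) ⊓ (∃r.∃r.F ⊔ ¬F)) unsat w.r.t. T
   apply at x₀: B⊑C; ∀r.¬D⊑¬(∃r.∃r.F)
   open: L(x₀) ⊇ {B, C, ¬A, ¬F, ∀r.¬D, …}
2. Hence (∀r.¬D ⊓ B) ⊑ (¬(∃r.∃r.F) ⊓ F): not entailed.

No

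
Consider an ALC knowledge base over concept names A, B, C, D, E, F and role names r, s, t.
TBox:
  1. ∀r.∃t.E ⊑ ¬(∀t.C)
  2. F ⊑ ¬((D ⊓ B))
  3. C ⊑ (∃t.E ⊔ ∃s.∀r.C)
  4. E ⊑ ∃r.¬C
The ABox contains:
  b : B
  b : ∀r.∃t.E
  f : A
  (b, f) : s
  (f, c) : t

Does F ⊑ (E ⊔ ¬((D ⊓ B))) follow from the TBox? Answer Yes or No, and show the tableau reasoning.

1. F ⊑ (E ⊔ ¬((D ⊓ B)))  ⇔  (F ⊓ (¬E ⊓ (D ⊓ B))) unsat w.r.t. T
   all branches close; clash {B, ¬B} at x₀
2. Hence F ⊑ (E ⊔ ¬((D ⊓ B))): entailed.

Yes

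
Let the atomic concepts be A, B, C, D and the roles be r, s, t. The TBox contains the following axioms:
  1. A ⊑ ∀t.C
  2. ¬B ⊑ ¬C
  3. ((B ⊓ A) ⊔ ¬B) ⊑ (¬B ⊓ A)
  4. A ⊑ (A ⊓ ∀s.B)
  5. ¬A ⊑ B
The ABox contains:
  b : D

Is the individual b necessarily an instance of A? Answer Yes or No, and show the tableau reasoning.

No

1. b : A?  L(b) = {D} ∪ {¬A}
   apply at b: ¬A⊑B
   open: L(b) ⊇ {B, D, ¬A} — b ∉ A possible
2. Hence b : A: not entailed.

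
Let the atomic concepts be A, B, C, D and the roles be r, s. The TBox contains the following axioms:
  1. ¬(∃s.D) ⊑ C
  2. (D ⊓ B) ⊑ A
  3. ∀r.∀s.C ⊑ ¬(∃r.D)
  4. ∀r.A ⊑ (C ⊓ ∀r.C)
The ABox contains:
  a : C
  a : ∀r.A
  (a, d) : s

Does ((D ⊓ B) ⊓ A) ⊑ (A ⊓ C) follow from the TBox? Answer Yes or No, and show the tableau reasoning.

1. ((D ⊓ B) ⊓ A) ⊑ (A ⊓ C)  ⇔  (((D ⊓ B) ⊓ A) ⊓ (¬A ⊔ ¬C)) unsat w.r.t. T
   open: L(x₀) ⊇ {A, B, D, ¬C, ∃r.¬A, …} (+ ∃-successors)
2. Hence ((D ⊓ B) ⊓ A) ⊑ (A ⊓ C): not entailed.

No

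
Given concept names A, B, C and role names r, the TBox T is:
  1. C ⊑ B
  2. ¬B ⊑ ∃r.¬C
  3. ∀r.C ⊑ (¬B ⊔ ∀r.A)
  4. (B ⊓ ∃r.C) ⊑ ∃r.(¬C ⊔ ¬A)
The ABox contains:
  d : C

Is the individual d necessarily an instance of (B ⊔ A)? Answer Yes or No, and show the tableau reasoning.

1. d : (B ⊔ A)?  L(d) = {C} ∪ {(¬B ⊓ ¬A)}
   clash {B, ¬B} at d — d ∈ (B ⊔ A)
2. Hence d : (B ⊔ A): entailed.

Yes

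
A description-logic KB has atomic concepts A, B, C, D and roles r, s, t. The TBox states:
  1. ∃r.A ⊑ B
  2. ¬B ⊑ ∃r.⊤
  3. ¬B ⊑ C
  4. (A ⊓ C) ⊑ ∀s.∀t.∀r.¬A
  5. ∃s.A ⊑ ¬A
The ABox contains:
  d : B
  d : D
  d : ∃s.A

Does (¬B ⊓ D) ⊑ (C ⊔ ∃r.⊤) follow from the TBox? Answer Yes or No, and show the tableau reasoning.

Yes

1. (¬B ⊓ D) ⊑ (C ⊔ ∃r.⊤)  ⇔  ((¬B ⊓ D) ⊓ (¬C ⊓ ∀r.⊥)) unsat w.r.t. T
   all branches close; clash {C, ¬C} at x₀
2. Hence (¬B ⊓ D) ⊑ (C ⊔ ∃r.⊤): entailed.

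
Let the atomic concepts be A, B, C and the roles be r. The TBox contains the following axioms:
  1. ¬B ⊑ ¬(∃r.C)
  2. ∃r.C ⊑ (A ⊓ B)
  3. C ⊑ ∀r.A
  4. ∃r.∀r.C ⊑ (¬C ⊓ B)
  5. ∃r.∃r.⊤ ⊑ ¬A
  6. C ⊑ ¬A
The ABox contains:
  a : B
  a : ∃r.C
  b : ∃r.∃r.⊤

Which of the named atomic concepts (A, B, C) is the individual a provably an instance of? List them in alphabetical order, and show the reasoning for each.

{A, B}

1. a : A?  L(a) = {B, ∃r.C} ∪ {¬A}
   clash {A, ¬A} at a — a ∈ A
2. a : B?  L(a) = {B, ∃r.C} ∪ {¬B}
   clash {B, ¬B} at a — a ∈ B
3. a : C?  L(a) = {B, ∃r.C} ∪ {¬C}
   apply at a: ∃r.C⊑(A ⊓ B)
   open: L(a) ⊇ {A, B, ¬C, ∀r.∀r.⊥, ∃r.C} (+ ∃-successors) — a ∉ C possible
4. Entailed for a: {A, B}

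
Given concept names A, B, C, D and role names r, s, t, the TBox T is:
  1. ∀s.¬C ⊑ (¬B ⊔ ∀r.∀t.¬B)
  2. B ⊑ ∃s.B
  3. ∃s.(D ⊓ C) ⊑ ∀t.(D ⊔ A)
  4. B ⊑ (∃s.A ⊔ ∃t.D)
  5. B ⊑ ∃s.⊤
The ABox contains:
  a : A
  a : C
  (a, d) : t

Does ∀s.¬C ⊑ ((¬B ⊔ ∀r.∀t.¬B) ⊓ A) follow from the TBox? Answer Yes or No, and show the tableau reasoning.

1. ∀s.¬C ⊑ ((¬B ⊔ ∀r.∀t.¬B) ⊓ A)  ⇔  (∀s.¬C ⊓ ((B ⊓ ∃r.∃t.B) ⊔ ¬A)) unsat w.r.t. T
   apply at x₀: ∀s.¬C⊑(¬B ⊔ ∀r.∀t.¬B)
   open: L(x₀) ⊇ {¬A, ¬B, ∀s.(¬D ⊔ ¬C), ∀s.¬C}
2. Hence ∀s.¬C ⊑ ((¬B ⊔ ∀r.∀t.¬B) ⊓ A): not entailed.

No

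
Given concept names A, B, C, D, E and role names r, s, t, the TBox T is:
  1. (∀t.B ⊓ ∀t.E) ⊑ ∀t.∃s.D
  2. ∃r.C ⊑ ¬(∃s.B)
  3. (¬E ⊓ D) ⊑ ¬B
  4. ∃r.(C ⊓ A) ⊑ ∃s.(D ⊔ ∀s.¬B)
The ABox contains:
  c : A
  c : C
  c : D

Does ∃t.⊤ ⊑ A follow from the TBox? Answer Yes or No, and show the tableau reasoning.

1. ∃t.⊤ ⊑ A  ⇔  (∃t.⊤ ⊓ ¬A) unsat w.r.t. T
   open: L(x₀) ⊇ {E, ¬A, ∀r.(¬C ⊔ ¬A), ∀r.¬C, ∃t.¬B, …} (+ ∃-successors)
2. Hence ∃t.⊤ ⊑ A: not entailed.

No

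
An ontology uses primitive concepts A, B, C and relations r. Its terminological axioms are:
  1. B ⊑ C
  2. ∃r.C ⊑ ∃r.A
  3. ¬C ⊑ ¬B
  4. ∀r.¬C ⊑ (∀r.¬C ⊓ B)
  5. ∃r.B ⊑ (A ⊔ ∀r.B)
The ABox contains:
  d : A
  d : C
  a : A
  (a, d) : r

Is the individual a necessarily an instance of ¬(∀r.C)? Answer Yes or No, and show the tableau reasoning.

1. a : ¬(∀r.C)?  L(a) = {A} ∪ {∀r.C}
   open: L(a) ⊇ {A, C, ∀r.C, ∀r.¬B, ∃r.A, …} (+ ∃-successors) — a ∉ ¬(∀r.C) possible
2. Hence a : ¬(∀r.C): not entailed.

No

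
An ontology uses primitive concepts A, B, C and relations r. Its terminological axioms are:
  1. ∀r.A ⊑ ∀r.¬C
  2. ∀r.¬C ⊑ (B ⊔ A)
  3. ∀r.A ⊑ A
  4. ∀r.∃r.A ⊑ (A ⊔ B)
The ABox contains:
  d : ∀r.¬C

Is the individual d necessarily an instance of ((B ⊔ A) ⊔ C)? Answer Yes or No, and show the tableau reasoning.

1. d : ((B ⊔ A) ⊔ C)?  L(d) = {∀r.¬C} ∪ {((¬B ⊓ ¬A) ⊓ ¬C)}
   clash {A, ¬A} at d — d ∈ ((B ⊔ A) ⊔ C)
2. Hence d : ((B ⊔ A) ⊔ C): entailed.

Yes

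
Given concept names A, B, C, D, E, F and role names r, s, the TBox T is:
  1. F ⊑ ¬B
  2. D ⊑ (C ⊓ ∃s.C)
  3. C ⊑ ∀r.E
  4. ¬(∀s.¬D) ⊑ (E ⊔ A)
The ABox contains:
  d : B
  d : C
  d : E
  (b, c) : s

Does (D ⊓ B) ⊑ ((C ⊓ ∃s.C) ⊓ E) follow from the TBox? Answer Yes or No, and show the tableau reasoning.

1. (D ⊓ B) ⊑ ((C ⊓ ∃s.C) ⊓ E)  ⇔  ((D ⊓ B) ⊓ ((¬C ⊔ ∀s.¬C) ⊔ ¬E)) unsat w.r.t. T
   apply at x₀: D⊑(C ⊓ ∃s.C)
   open: L(x₀) ⊇ {B, C, D, ¬E, ¬F, …} (+ ∃-successors)
2. Hence (D ⊓ B) ⊑ ((C ⊓ ∃s.C) ⊓ E): not entailed.

No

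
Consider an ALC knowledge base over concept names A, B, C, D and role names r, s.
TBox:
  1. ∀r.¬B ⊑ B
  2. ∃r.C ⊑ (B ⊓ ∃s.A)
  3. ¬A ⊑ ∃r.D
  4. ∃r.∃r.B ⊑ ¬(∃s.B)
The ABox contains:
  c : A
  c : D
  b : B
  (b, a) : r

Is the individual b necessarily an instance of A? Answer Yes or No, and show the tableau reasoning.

1. b : A?  L(b) = {B} ∪ {¬A}
   apply at b: ¬A⊑∃r.D
   open: L(b) ⊇ {B, ¬A, ∀r.¬C, ∀r.∀r.¬B, ∃r.D} (+ ∃-successors) — b ∉ A possible
2. Hence b : A: not entailed.

No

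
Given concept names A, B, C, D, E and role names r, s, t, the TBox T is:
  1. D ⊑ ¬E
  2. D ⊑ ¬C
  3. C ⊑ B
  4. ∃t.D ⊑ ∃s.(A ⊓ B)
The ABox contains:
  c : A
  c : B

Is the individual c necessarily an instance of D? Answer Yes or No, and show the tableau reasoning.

1. c : D?  L(c) = {A, B} ∪ {¬D}
   open: L(c) ⊇ {A, B, ¬D, ∀t.¬D} — c ∉ D possible
2. Hence c : D: not entailed.

No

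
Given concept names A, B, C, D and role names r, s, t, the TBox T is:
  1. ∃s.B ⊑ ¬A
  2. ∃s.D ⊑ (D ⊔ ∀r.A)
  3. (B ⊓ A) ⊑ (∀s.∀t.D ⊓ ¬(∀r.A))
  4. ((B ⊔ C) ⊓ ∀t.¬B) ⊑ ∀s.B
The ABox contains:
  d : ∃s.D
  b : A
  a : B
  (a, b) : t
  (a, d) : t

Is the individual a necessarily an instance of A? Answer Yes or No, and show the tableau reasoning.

1. a : A?  L(a) = {B} ∪ {¬A}
   open: L(a) ⊇ {B, ¬A, ∀s.¬D, ∃t.B} (+ ∃-successors) — a ∉ A possible
2. Hence a : A: not entailed.

No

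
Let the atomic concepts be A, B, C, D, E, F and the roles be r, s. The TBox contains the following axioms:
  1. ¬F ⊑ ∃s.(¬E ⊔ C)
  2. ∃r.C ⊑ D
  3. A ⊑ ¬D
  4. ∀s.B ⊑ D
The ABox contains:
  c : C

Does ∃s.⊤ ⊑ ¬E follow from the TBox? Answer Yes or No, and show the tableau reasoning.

No

1. ∃s.⊤ ⊑ ¬E  ⇔  (∃s.⊤ ⊓ E) unsat w.r.t. T
   open: L(x₀) ⊇ {E, F, ¬A, ∀r.¬C, ∃s.¬B, …} (+ ∃-successors)
2. Hence ∃s.⊤ ⊑ ¬E: not entailed.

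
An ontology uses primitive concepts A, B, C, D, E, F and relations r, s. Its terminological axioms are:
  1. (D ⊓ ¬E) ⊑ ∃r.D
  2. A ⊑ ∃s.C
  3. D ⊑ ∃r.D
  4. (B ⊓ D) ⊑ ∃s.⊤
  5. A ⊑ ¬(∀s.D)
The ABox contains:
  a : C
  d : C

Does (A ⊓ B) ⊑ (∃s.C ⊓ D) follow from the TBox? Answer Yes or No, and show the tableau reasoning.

No

1. (A ⊓ B) ⊑ (∃s.C ⊓ D)  ⇔  ((A ⊓ B) ⊓ (∀s.¬C ⊔ ¬D)) unsat w.r.t. T
   apply at x₀: A⊑∃s.C; A⊑¬(∀s.D)
   open: L(x₀) ⊇ {A, B, ¬D, ∃s.C, ∃s.¬D} (+ ∃-successors)
2. Hence (A ⊓ B) ⊑ (∃s.C ⊓ D): not entailed.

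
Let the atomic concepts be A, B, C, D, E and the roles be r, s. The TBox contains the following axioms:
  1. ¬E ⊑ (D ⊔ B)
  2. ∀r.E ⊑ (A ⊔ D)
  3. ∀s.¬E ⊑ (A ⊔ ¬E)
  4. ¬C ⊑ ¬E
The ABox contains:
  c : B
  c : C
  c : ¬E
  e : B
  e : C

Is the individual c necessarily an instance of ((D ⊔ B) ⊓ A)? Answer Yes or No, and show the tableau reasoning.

1. c : ((D ⊔ B) ⊓ A)?  L(c) = {B, C, ¬E} ∪ {((¬D ⊓ ¬B) ⊔ ¬A)}
   apply at c: ¬E⊑(D ⊔ B)
   open: L(c) ⊇ {B, C, ¬A, ¬E, ∃r.¬E, …} (+ ∃-successors) — c ∉ ((D ⊔ B) ⊓ A) possible
2. Hence c : ((D ⊔ B) ⊓ A): not entailed.

No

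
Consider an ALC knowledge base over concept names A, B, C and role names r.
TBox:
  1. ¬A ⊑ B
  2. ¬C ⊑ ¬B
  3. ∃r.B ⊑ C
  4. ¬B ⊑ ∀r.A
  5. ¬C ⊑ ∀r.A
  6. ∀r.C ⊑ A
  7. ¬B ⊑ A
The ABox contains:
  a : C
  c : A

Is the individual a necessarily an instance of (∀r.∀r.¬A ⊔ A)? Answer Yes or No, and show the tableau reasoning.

No

1. a : (∀r.∀r.¬A ⊔ A)?  L(a) = {C} ∪ {(∃r.∃r.A ⊓ ¬A)}
   apply at a: ¬A⊑B
   open: L(a) ⊇ {B, C, ¬A, ∃r.¬C, ∃r.∃r.A} (+ ∃-successors) — a ∉ (∀r.∀r.¬A ⊔ A) possible
2. Hence a : (∀r.∀r.¬A ⊔ A): not entailed.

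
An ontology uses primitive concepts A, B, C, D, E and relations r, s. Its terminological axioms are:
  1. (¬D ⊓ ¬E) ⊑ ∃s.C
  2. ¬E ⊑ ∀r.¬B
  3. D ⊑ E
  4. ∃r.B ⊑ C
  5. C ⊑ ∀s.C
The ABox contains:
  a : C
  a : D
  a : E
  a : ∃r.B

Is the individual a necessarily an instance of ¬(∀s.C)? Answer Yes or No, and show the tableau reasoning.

No

1. a : ¬(∀s.C)?  L(a) = {C, D, E, ∃r.B} ∪ {∀s.C}
   open: L(a) ⊇ {C, D, E, ∀s.C, ∃r.B} (+ ∃-successors) — a ∉ ¬(∀s.C) possible
2. Hence a : ¬(∀s.C): not entailed.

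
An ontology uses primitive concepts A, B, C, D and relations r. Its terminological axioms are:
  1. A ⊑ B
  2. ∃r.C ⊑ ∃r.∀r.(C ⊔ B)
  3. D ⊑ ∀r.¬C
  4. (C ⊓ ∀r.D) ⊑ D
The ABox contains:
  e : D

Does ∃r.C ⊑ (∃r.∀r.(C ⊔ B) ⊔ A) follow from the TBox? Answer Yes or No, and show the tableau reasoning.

1. ∃r.C ⊑ (∃r.∀r.(C ⊔ B) ⊔ A)  ⇔  (∃r.C ⊓ (∀r.∃r.(¬C ⊓ ¬B) ⊓ ¬A)) unsat w.r.t. T
   all branches close; clash {C, ¬C} at an ∃-successor
2. Hence ∃r.C ⊑ (∃r.∀r.(C ⊔ B) ⊔ A): entailed.

Yes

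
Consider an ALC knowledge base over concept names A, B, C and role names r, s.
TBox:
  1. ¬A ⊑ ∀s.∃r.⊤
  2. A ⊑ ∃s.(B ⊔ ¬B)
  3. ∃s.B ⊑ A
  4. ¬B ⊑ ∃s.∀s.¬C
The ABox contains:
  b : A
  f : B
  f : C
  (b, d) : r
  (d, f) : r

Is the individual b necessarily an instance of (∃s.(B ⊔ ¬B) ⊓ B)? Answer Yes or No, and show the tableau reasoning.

1. b : (∃s.(B ⊔ ¬B) ⊓ B)?  L(b) = {A} ∪ {(∀s.(¬B ⊓ B) ⊔ ¬B)}
   apply at b: A⊑∃s.(B ⊔ ¬B)
   open: L(b) ⊇ {A, ¬B, ∃s.(B ⊔ ¬B), ∃s.∀s.¬C} (+ ∃-successors) — b ∉ (∃s.(B ⊔ ¬B) ⊓ B) possible
2. Hence b : (∃s.(B ⊔ ¬B) ⊓ B): not entailed.

No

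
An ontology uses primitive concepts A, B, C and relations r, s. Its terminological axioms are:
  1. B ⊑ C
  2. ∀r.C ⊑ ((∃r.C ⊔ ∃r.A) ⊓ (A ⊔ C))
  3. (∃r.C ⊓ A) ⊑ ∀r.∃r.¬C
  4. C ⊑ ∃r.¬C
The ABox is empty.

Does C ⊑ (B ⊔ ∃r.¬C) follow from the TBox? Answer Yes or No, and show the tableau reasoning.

Yes

1. C ⊑ (B ⊔ ∃r.¬C)  ⇔  (C ⊓ (¬B ⊓ ∀r.C)) unsat w.r.t. T
   all branches close; clash {C, ¬C} at an ∃-successor
2. Hence C ⊑ (B ⊔ ∃r.¬C): entailed.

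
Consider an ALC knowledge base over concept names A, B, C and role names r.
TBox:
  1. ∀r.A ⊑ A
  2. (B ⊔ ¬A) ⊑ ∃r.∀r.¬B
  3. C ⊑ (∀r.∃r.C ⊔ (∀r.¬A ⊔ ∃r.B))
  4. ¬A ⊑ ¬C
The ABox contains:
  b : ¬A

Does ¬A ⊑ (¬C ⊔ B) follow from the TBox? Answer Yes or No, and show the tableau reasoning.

1. ¬A ⊑ (¬C ⊔ B)  ⇔  (¬A ⊓ (C ⊓ ¬B)) unsat w.r.t. T
   all branches close; clash {C, ¬C} at x₀
2. Hence ¬A ⊑ (¬C ⊔ B): entailed.

Yes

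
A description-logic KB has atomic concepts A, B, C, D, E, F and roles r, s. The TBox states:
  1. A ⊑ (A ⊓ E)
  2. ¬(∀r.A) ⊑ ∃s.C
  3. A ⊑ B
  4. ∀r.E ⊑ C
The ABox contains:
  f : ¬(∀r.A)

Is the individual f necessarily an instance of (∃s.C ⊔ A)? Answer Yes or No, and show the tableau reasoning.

1. f : (∃s.C ⊔ A)?  L(f) = {¬(∀r.A)} ∪ {(∀s.¬C ⊓ ¬A)}
   clash {C, ¬C} at an ∃-successor — f ∈ (∃s.C ⊔ A)
2. Hence f : (∃s.C ⊔ A): entailed.

Yes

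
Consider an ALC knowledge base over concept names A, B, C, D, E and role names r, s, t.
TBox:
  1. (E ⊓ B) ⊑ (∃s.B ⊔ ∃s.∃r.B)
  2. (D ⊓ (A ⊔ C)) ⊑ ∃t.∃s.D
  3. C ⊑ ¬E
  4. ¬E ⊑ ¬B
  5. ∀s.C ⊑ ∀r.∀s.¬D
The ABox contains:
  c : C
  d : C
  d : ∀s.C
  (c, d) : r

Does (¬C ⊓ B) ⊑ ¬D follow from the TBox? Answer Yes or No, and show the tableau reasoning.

No

1. (¬C ⊓ B) ⊑ ¬D  ⇔  ((¬C ⊓ B) ⊓ D) unsat w.r.t. T
   open: L(x₀) ⊇ {B, D, E, ¬A, ¬C, …} (+ ∃-successors)
2. Hence (¬C ⊓ B) ⊑ ¬D: not entailed.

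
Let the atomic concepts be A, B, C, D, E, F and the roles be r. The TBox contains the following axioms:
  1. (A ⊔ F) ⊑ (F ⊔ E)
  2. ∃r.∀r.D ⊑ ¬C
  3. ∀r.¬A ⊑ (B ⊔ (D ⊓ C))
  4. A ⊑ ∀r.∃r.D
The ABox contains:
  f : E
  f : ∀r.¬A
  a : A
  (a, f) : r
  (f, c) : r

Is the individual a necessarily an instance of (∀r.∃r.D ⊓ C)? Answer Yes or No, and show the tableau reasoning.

1. a : (∀r.∃r.D ⊓ C)?  L(a) = {A} ∪ {(∃r.∀r.¬D ⊔ ¬C)}
   apply at a: A⊑∀r.∃r.D
   open: L(a) ⊇ {A, F, ¬C, ∀r.∃r.D, ∀r.∃r.¬D, …} (+ ∃-successors) — a ∉ (∀r.∃r.D ⊓ C) possible
2. Hence a : (∀r.∃r.D ⊓ C): not entailed.

No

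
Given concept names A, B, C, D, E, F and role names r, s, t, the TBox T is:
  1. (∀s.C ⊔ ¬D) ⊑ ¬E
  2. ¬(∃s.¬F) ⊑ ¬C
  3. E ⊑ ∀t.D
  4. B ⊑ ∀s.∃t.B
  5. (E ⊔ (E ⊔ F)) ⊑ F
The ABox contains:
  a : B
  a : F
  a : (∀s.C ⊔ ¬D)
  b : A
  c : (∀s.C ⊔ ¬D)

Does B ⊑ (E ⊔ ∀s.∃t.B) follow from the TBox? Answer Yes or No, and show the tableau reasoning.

Yes

1. B ⊑ (E ⊔ ∀s.∃t.B)  ⇔  (B ⊓ (¬E ⊓ ∃s.∀t.¬B)) unsat w.r.t. T
   all branches close; clash {B, ¬B} at an ∃-successor
2. Hence B ⊑ (E ⊔ ∀s.∃t.B): entailed.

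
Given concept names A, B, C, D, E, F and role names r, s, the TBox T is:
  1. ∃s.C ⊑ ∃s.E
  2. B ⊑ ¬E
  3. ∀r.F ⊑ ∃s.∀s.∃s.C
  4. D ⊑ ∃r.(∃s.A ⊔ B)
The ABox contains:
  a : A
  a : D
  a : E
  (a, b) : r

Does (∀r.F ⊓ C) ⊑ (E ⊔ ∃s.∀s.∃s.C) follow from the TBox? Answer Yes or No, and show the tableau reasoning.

1. (∀r.F ⊓ C) ⊑ (E ⊔ ∃s.∀s.∃s.C)  ⇔  ((∀r.F ⊓ C) ⊓ (¬E ⊓ ∀s.∃s.∀s.¬C)) unsat w.r.t. T
   all branches close; clash {C, ¬C} at an ∃-successor
2. Hence (∀r.F ⊓ C) ⊑ (E ⊔ ∃s.∀s.∃s.C): entailed.

Yes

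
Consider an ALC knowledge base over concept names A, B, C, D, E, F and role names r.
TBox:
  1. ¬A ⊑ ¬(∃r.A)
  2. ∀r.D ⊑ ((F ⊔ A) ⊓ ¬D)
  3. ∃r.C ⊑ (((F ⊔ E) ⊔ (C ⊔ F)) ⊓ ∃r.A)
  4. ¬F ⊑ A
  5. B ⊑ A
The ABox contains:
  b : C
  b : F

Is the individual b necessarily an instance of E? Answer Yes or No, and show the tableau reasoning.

No

1. b : E?  L(b) = {C, F} ∪ {¬E}
   open: L(b) ⊇ {A, C, F, ¬B, ¬E, …} (+ ∃-successors) — b ∉ E possible
2. Hence b : E: not entailed.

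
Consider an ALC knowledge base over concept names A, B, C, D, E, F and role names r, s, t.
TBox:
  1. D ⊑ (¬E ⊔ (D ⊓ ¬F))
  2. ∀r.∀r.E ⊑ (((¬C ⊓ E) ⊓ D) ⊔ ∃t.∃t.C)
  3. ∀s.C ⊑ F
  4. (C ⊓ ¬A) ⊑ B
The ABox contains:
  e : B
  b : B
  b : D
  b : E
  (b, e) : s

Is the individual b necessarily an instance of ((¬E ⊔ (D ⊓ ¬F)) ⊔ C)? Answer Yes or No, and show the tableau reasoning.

Yes

1. b : ((¬E ⊔ (D ⊓ ¬F)) ⊔ C)?  L(b) = {B, D, E} ∪ {((E ⊓ (¬D ⊔ F)) ⊓ ¬C)}
   clash {F, ¬F} at b — b ∈ ((¬E ⊔ (D ⊓ ¬F)) ⊔ C)
2. Hence b : ((¬E ⊔ (D ⊓ ¬F)) ⊔ C): entailed.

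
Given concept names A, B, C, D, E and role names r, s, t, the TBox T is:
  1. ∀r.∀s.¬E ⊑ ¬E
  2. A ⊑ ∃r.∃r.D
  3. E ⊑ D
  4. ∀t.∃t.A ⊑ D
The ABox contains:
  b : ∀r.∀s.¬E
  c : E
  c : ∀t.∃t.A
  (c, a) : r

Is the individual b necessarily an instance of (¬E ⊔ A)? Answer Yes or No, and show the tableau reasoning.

Yes

1. b : (¬E ⊔ A)?  L(b) = {∀r.∀s.¬E} ∪ {(E ⊓ ¬A)}
   clash {E, ¬E} at b — b ∈ (¬E ⊔ A)
2. Hence b : (¬E ⊔ A): entailed.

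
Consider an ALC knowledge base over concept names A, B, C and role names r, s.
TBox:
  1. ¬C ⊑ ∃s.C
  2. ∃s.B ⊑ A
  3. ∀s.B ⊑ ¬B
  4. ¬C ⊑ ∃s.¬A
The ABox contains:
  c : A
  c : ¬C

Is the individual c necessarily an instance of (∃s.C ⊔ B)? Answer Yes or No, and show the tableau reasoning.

Yes

1. c : (∃s.C ⊔ B)?  L(c) = {A, ¬C} ∪ {(∀s.¬C ⊓ ¬B)}
   clash {C, ¬C} at an ∃-successor — c ∈ (∃s.C ⊔ B)
2. Hence c : (∃s.C ⊔ B): entailed.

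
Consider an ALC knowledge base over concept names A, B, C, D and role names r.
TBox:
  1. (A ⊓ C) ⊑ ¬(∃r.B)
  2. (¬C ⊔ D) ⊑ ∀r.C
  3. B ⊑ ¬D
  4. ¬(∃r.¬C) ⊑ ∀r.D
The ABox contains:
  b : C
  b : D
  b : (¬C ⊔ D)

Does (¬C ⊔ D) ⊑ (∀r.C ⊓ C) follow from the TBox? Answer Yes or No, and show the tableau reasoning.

No

1. (¬C ⊔ D) ⊑ (∀r.C ⊓ C)  ⇔  ((¬C ⊔ D) ⊓ (∃r.¬C ⊔ ¬C)) unsat w.r.t. T
   apply at x₀: (¬C ⊔ D)⊑∀r.C
   open: L(x₀) ⊇ {¬B, ¬C, ∀r.C, ∀r.D}
2. Hence (¬C ⊔ D) ⊑ (∀r.C ⊓ C): not entailed.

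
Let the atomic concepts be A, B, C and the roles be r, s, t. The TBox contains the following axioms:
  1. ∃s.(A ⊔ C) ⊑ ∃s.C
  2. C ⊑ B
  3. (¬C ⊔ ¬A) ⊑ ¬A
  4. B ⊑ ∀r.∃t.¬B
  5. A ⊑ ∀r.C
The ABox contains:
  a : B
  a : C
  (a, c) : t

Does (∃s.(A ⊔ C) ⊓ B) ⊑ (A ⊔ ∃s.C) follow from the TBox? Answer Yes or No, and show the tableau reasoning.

1. (∃s.(A ⊔ C) ⊓ B) ⊑ (A ⊔ ∃s.C)  ⇔  ((∃s.(A ⊔ C) ⊓ B) ⊓ (¬A ⊓ ∀s.¬C)) unsat w.r.t. T
   all branches close; clash {C, ¬C} at an ∃-successor
2. Hence (∃s.(A ⊔ C) ⊓ B) ⊑ (A ⊔ ∃s.C): entailed.

Yes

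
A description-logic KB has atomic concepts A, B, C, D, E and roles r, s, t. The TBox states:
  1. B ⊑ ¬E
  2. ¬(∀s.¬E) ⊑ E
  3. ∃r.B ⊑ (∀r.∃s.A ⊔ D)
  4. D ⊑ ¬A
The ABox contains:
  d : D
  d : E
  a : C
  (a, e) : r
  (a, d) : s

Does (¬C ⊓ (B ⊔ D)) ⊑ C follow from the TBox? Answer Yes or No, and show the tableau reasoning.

No

1. (¬C ⊓ (B ⊔ D)) ⊑ C  ⇔  ((¬C ⊓ (B ⊔ D)) ⊓ ¬C) unsat w.r.t. T
   open: L(x₀) ⊇ {B, ¬C, ¬D, ¬E, ∀r.¬B, …}
2. Hence (¬C ⊓ (B ⊔ D)) ⊑ C: not entailed.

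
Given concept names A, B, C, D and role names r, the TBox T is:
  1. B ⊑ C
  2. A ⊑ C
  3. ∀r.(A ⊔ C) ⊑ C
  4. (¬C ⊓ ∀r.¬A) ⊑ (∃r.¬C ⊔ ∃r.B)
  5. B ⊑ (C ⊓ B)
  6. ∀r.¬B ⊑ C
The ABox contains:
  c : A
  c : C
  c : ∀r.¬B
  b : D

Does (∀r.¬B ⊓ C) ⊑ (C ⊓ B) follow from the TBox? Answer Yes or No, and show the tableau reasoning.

No

1. (∀r.¬B ⊓ C) ⊑ (C ⊓ B)  ⇔  ((∀r.¬B ⊓ C) ⊓ (¬C ⊔ ¬B)) unsat w.r.t. T
   open: L(x₀) ⊇ {C, ¬B, ∀r.¬B}
2. Hence (∀r.¬B ⊓ C) ⊑ (C ⊓ B): not entailed.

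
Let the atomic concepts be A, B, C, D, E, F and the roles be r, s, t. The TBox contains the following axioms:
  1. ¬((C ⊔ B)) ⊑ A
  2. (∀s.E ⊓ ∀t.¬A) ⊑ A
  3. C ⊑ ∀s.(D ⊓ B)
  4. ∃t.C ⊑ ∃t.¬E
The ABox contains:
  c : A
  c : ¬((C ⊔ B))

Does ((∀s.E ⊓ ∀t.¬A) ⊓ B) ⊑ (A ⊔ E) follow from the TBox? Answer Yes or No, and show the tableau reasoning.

1. ((∀s.E ⊓ ∀t.¬A) ⊓ B) ⊑ (A ⊔ E)  ⇔  (((∀s.E ⊓ ∀t.¬A) ⊓ B) ⊓ (¬A ⊓ ¬E)) unsat w.r.t. T
   all branches close; clash {A, ¬A} at x₀
2. Hence ((∀s.E ⊓ ∀t.¬A) ⊓ B) ⊑ (A ⊔ E): entailed.

Yes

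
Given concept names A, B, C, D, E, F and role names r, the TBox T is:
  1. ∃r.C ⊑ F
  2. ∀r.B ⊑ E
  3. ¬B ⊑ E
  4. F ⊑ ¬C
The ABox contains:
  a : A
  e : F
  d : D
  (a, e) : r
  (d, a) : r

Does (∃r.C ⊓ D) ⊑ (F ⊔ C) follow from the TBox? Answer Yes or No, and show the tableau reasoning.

Yes

1. (∃r.C ⊓ D) ⊑ (F ⊔ C)  ⇔  ((∃r.C ⊓ D) ⊓ (¬F ⊓ ¬C)) unsat w.r.t. T
   all branches close; clash {F, ¬F} at x₀
2. Hence (∃r.C ⊓ D) ⊑ (F ⊔ C): entailed.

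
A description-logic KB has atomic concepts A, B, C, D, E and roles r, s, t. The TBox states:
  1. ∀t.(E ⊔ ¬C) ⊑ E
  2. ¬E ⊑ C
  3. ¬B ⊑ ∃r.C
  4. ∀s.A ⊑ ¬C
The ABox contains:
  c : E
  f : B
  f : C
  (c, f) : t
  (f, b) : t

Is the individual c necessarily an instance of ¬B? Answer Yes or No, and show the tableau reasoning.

1. c : ¬B?  L(c) = {E} ∪ {B}
   open: L(c) ⊇ {B, E, ∃s.¬A} (+ ∃-successors) — c ∉ ¬B possible
2. Hence c : ¬B: not entailed.

No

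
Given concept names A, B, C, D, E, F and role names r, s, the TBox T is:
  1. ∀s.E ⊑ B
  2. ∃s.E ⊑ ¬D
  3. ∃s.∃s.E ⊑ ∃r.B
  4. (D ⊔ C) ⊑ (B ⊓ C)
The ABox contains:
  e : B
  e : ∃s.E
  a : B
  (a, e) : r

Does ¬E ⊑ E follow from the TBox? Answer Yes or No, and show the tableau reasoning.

1. ¬E ⊑ E  ⇔  (¬E ⊓ ¬E) unsat w.r.t. T
   open: L(x₀) ⊇ {¬C, ¬D, ¬E, ∀s.∀s.¬E, ∃s.¬E} (+ ∃-successors)
2. Hence ¬E ⊑ E: not entailed.

No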